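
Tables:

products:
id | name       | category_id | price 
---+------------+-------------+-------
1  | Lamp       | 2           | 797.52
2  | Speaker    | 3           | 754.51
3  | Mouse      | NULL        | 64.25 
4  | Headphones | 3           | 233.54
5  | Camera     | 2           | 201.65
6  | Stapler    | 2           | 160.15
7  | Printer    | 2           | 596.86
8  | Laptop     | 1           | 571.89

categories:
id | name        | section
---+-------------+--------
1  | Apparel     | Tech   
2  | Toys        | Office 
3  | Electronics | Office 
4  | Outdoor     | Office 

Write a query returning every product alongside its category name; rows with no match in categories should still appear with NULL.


LEFT JOIN keeps every row from products (the left table); where category_id has no match in categories, the category columns become NULL. Walk through each product:
  - product 1 (Lamp): category_id=2 -> matches Toys
  - product 2 (Speaker): category_id=3 -> matches Electronics
  - product 3 (Mouse): category_id=NULL, no match -> kept with NULL
  - product 4 (Headphones): category_id=3 -> matches Electronics
  - product 5 (Camera): category_id=2 -> matches Toys
  - product 6 (Stapler): category_id=2 -> matches Toys
  - product 7 (Printer): category_id=2 -> matches Toys
  - product 8 (Laptop): category_id=1 -> matches Apparel
All 8 rows appear; 1 has NULL category.

SQL:
SELECT a.name, b.name AS category
FROM products a
LEFT JOIN categories b ON a.category_id = b.id

Result:
name       | category   
-----------+------------
Lamp       | Toys       
Speaker    | Electronics
Mouse      | NULL       
Headphones | Electronics
Camera     | Toys       
Stapler    | Toys       
Printer    | Toys       
Laptop     | Apparel    


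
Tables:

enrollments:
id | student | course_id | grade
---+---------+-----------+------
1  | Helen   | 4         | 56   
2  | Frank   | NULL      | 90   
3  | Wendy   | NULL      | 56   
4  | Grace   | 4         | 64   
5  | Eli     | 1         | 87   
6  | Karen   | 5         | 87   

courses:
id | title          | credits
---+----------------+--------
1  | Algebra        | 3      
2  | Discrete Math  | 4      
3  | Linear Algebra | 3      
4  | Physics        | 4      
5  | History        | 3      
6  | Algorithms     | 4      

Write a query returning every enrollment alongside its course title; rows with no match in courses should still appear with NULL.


LEFT JOIN keeps every row from enrollments (the left table); where course_id has no match in courses, the course columns become NULL. Walk through each enrollment:
  - enrollment 1 (Helen): course_id=4 -> matches Physics
  - enrollment 2 (Frank): course_id=NULL, no match -> kept with NULL
  - enrollment 3 (Wendy): course_id=NULL, no match -> kept with NULL
  - enrollment 4 (Grace): course_id=4 -> matches Physics
  - enrollment 5 (Eli): course_id=1 -> matches Algebra
  - enrollment 6 (Karen): course_id=5 -> matches History
All 6 rows appear; 2 have NULL course.

SQL:
SELECT a.student, b.title AS course
FROM enrollments a
LEFT JOIN courses b ON a.course_id = b.id

Result:
student | course 
--------+--------
Helen   | Physics
Frank   | NULL   
Wendy   | NULL   
Grace   | Physics
Eli     | Algebra
Karen   | History


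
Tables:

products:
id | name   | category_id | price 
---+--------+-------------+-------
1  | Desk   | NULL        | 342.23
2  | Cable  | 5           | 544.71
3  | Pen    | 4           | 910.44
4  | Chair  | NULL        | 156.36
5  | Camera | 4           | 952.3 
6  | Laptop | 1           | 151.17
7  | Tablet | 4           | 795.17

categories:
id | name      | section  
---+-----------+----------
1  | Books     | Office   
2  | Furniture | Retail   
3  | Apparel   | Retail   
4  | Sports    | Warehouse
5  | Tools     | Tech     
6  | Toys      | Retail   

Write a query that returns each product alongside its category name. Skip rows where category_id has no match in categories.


INNER JOIN keeps only products rows whose category_id matches an id in categories. Walk through each product:
  - product 1 (Desk): category_id=NULL, no match -> dropped
  - product 2 (Cable): category_id=5 -> matches Tools
  - product 3 (Pen): category_id=4 -> matches Sports
  - product 4 (Chair): category_id=NULL, no match -> dropped
  - product 5 (Camera): category_id=4 -> matches Sports
  - product 6 (Laptop): category_id=1 -> matches Books
  - product 7 (Tablet): category_id=4 -> matches Sports
So 2 of 7 rows are dropped.

SQL:
SELECT a.name, b.name AS category
FROM products a
INNER JOIN categories b ON a.category_id = b.id

Result:
name   | category
-------+---------
Cable  | Tools   
Pen    | Sports  
Camera | Sports  
Laptop | Books   
Tablet | Sports  


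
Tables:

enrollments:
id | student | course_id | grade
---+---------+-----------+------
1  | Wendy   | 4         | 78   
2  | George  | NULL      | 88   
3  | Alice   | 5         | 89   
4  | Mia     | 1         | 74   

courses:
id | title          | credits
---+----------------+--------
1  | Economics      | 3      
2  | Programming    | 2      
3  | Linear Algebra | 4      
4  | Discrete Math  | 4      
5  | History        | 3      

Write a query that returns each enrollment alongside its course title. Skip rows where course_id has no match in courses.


INNER JOIN keeps only enrollments rows whose course_id matches an id in courses. Walk through each enrollment:
  - enrollment 1 (Wendy): course_id=4 -> matches Discrete Math
  - enrollment 2 (George): course_id=NULL, no match -> dropped
  - enrollment 3 (Alice): course_id=5 -> matches History
  - enrollment 4 (Mia): course_id=1 -> matches Economics
So 1 of 4 rows is dropped.

SQL:
SELECT a.student, b.title AS course
FROM enrollments a
INNER JOIN courses b ON a.course_id = b.id

Result:
student | course       
--------+--------------
Wendy   | Discrete Math
Alice   | History      
Mia     | Economics    


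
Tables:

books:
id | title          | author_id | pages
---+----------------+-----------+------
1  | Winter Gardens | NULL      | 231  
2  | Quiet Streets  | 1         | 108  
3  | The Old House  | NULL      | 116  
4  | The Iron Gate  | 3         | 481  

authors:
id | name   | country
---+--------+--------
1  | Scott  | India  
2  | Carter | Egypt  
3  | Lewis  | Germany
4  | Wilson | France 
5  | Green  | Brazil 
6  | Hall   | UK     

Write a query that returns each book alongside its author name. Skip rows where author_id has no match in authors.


INNER JOIN keeps only books rows whose author_id matches an id in authors. Walk through each book:
  - book 1 (Winter Gardens): author_id=NULL, no match -> dropped
  - book 2 (Quiet Streets): author_id=1 -> matches Scott
  - book 3 (The Old House): author_id=NULL, no match -> dropped
  - book 4 (The Iron Gate): author_id=3 -> matches Lewis
So 2 of 4 rows are dropped.

SQL:
SELECT a.title, b.name AS author
FROM books a
INNER JOIN authors b ON a.author_id = b.id

Result:
title         | author
--------------+-------
Quiet Streets | Scott 
The Iron Gate | Lewis 


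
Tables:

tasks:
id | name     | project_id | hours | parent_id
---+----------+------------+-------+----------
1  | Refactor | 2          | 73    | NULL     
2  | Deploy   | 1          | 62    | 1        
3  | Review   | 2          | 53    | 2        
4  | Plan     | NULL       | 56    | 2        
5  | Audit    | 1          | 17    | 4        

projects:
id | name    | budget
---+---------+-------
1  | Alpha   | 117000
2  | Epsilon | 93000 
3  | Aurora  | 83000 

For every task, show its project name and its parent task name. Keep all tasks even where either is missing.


Two LEFT JOINs from the same base table tasks: one to projects via project_id, one to tasks itself via parent_id. Both are LEFT so every task is preserved.
Match against projects:
  - task 1 (Refactor): project_id=2 -> matches Epsilon
  - task 2 (Deploy): project_id=1 -> matches Alpha
  - task 3 (Review): project_id=2 -> matches Epsilon
  - task 4 (Plan): project_id=NULL, no match -> kept with NULL
  - task 5 (Audit): project_id=1 -> matches Alpha
Match against tasks (self):
  - task 1 (Refactor): parent_id=NULL -> NULL
  - task 2 (Deploy): parent_id=1 -> Refactor
  - task 3 (Review): parent_id=2 -> Deploy
  - task 4 (Plan): parent_id=2 -> Deploy
  - task 5 (Audit): parent_id=4 -> Plan

SQL:
SELECT a.name, b.name AS project, c.name AS parent
FROM tasks a
LEFT JOIN projects b ON a.project_id = b.id
LEFT JOIN tasks c ON a.parent_id = c.id

Result:
name     | project | parent  
---------+---------+---------
Refactor | Epsilon | NULL    
Deploy   | Alpha   | Refactor
Review   | Epsilon | Deploy  
Plan     | NULL    | Deploy  
Audit    | Alpha   | Plan    


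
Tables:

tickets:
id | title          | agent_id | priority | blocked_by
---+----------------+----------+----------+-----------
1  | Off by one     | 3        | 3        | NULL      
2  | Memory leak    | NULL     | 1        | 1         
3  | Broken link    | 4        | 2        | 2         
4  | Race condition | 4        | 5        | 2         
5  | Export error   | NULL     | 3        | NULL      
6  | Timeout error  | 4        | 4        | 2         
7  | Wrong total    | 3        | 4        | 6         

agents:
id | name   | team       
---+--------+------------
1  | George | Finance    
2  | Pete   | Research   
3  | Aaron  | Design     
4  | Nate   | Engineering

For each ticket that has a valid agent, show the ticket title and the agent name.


INNER JOIN keeps only tickets rows whose agent_id matches an id in agents. Walk through each ticket:
  - ticket 1 (Off by one): agent_id=3 -> matches Aaron
  - ticket 2 (Memory leak): agent_id=NULL, no match -> dropped
  - ticket 3 (Broken link): agent_id=4 -> matches Nate
  - ticket 4 (Race condition): agent_id=4 -> matches Nate
  - ticket 5 (Export error): agent_id=NULL, no match -> dropped
  - ticket 6 (Timeout error): agent_id=4 -> matches Nate
  - ticket 7 (Wrong total): agent_id=3 -> matches Aaron
So 2 of 7 rows are dropped.

SQL:
SELECT a.title, b.name AS agent
FROM tickets a
INNER JOIN agents b ON a.agent_id = b.id

Result:
title          | agent
---------------+------
Off by one     | Aaron
Broken link    | Nate 
Race condition | Nate 
Timeout error  | Nate 
Wrong total    | Aaron


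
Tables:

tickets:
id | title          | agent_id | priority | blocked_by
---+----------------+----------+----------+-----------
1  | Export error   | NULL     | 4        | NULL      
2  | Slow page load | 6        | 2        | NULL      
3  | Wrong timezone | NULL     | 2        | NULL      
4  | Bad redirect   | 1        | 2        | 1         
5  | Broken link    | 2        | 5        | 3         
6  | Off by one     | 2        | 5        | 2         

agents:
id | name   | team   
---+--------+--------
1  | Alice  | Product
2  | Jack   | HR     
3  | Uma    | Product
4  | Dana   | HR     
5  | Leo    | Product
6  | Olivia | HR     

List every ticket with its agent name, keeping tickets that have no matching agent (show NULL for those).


LEFT JOIN keeps every row from tickets (the left table); where agent_id has no match in agents, the agent columns become NULL. Walk through each ticket:
  - ticket 1 (Export error): agent_id=NULL, no match -> kept with NULL
  - ticket 2 (Slow page load): agent_id=6 -> matches Olivia
  - ticket 3 (Wrong timezone): agent_id=NULL, no match -> kept with NULL
  - ticket 4 (Bad redirect): agent_id=1 -> matches Alice
  - ticket 5 (Broken link): agent_id=2 -> matches Jack
  - ticket 6 (Off by one): agent_id=2 -> matches Jack
All 6 rows appear; 2 have NULL agent.

SQL:
SELECT a.title, b.name AS agent
FROM tickets a
LEFT JOIN agents b ON a.agent_id = b.id

Result:
title          | agent 
---------------+-------
Export error   | NULL  
Slow page load | Olivia
Wrong timezone | NULL  
Bad redirect   | Alice 
Broken link    | Jack  
Off by one     | Jack  


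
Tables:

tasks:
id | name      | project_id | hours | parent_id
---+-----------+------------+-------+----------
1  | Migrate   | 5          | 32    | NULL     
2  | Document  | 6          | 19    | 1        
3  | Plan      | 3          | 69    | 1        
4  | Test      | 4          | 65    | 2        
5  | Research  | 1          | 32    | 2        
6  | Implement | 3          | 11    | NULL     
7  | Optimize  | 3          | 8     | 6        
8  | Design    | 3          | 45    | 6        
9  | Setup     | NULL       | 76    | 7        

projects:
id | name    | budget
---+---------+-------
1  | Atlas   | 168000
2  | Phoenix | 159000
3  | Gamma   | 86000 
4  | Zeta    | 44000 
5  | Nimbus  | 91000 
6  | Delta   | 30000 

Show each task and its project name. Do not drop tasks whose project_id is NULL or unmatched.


LEFT JOIN keeps every row from tasks (the left table); where project_id has no match in projects, the project columns become NULL. Walk through each task:
  - task 1 (Migrate): project_id=5 -> matches Nimbus
  - task 2 (Document): project_id=6 -> matches Delta
  - task 3 (Plan): project_id=3 -> matches Gamma
  - task 4 (Test): project_id=4 -> matches Zeta
  - task 5 (Research): project_id=1 -> matches Atlas
  - task 6 (Implement): project_id=3 -> matches Gamma
  - task 7 (Optimize): project_id=3 -> matches Gamma
  - task 8 (Design): project_id=3 -> matches Gamma
  - task 9 (Setup): project_id=NULL, no match -> kept with NULL
All 9 rows appear; 1 has NULL project.

SQL:
SELECT a.name, b.name AS project
FROM tasks a
LEFT JOIN projects b ON a.project_id = b.id

Result:
name      | project
----------+--------
Migrate   | Nimbus 
Document  | Delta  
Plan      | Gamma  
Test      | Zeta   
Research  | Atlas  
Implement | Gamma  
Optimize  | Gamma  
Design    | Gamma  
Setup     | NULL   


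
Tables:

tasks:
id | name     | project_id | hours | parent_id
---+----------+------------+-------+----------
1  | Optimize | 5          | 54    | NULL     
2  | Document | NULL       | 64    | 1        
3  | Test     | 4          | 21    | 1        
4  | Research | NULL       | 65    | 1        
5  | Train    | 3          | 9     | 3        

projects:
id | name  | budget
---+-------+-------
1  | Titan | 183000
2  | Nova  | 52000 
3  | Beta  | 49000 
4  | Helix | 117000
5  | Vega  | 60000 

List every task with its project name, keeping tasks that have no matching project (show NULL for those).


LEFT JOIN keeps every row from tasks (the left table); where project_id has no match in projects, the project columns become NULL. Walk through each task:
  - task 1 (Optimize): project_id=5 -> matches Vega
  - task 2 (Document): project_id=NULL, no match -> kept with NULL
  - task 3 (Test): project_id=4 -> matches Helix
  - task 4 (Research): project_id=NULL, no match -> kept with NULL
  - task 5 (Train): project_id=3 -> matches Beta
All 5 rows appear; 2 have NULL project.

SQL:
SELECT a.name, b.name AS project
FROM tasks a
LEFT JOIN projects b ON a.project_id = b.id

Result:
name     | project
---------+--------
Optimize | Vega   
Document | NULL   
Test     | Helix  
Research | NULL   
Train    | Beta   


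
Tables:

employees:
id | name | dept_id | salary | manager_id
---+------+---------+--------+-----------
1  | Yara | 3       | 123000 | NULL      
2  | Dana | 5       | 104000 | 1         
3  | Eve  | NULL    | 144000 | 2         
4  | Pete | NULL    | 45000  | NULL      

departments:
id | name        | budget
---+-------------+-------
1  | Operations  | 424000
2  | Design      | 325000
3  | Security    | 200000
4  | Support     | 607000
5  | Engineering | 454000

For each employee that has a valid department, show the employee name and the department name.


INNER JOIN keeps only employees rows whose dept_id matches an id in departments. Walk through each employee:
  - employee 1 (Yara): dept_id=3 -> matches Security
  - employee 2 (Dana): dept_id=5 -> matches Engineering
  - employee 3 (Eve): dept_id=NULL, no match -> dropped
  - employee 4 (Pete): dept_id=NULL, no match -> dropped
So 2 of 4 rows are dropped.

SQL:
SELECT a.name, b.name AS department
FROM employees a
INNER JOIN departments b ON a.dept_id = b.id

Result:
name | department 
-----+------------
Yara | Security   
Dana | Engineering


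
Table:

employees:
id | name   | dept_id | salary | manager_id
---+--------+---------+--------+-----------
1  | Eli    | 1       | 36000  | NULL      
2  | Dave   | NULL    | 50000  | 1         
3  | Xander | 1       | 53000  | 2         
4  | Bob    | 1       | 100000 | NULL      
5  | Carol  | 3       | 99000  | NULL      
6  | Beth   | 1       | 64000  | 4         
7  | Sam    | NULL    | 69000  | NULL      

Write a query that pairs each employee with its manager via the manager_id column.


This is a self-join: employees is joined to a second copy of itself, matching each row's manager_id to another row's id. Use LEFT JOIN so rows with manager_id=NULL are kept.
  - employee 1 (Eli): manager_id=NULL -> NULL
  - employee 2 (Dave): manager_id=1 -> Eli
  - employee 3 (Xander): manager_id=2 -> Dave
  - employee 4 (Bob): manager_id=NULL -> NULL
  - employee 5 (Carol): manager_id=NULL -> NULL
  - employee 6 (Beth): manager_id=4 -> Bob
  - employee 7 (Sam): manager_id=NULL -> NULL

SQL:
SELECT a.name AS item, b.name AS manager
FROM employees a
LEFT JOIN employees b ON a.manager_id = b.id

Result:
item   | manager
-------+--------
Eli    | NULL   
Dave   | Eli    
Xander | Dave   
Bob    | NULL   
Carol  | NULL   
Beth   | Bob    
Sam    | NULL   


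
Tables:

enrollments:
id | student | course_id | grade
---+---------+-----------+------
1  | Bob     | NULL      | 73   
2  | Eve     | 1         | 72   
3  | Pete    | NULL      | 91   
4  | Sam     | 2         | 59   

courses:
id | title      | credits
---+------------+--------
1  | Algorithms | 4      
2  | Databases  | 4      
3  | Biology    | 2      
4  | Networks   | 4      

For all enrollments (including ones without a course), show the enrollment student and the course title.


LEFT JOIN keeps every row from enrollments (the left table); where course_id has no match in courses, the course columns become NULL. Walk through each enrollment:
  - enrollment 1 (Bob): course_id=NULL, no match -> kept with NULL
  - enrollment 2 (Eve): course_id=1 -> matches Algorithms
  - enrollment 3 (Pete): course_id=NULL, no match -> kept with NULL
  - enrollment 4 (Sam): course_id=2 -> matches Databases
All 4 rows appear; 2 have NULL course.

SQL:
SELECT a.student, b.title AS course
FROM enrollments a
LEFT JOIN courses b ON a.course_id = b.id

Result:
student | course    
--------+-----------
Bob     | NULL      
Eve     | Algorithms
Pete    | NULL      
Sam     | Databases 


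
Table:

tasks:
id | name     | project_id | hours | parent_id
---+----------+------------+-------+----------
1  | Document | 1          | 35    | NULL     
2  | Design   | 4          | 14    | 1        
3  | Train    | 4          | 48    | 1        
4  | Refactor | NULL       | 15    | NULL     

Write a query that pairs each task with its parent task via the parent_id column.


This is a self-join: tasks is joined to a second copy of itself, matching each row's parent_id to another row's id. Use LEFT JOIN so rows with parent_id=NULL are kept.
  - task 1 (Document): parent_id=NULL -> NULL
  - task 2 (Design): parent_id=1 -> Document
  - task 3 (Train): parent_id=1 -> Document
  - task 4 (Refactor): parent_id=NULL -> NULL

SQL:
SELECT a.name AS item, b.name AS parent
FROM tasks a
LEFT JOIN tasks b ON a.parent_id = b.id

Result:
item     | parent  
---------+---------
Document | NULL    
Design   | Document
Train    | Document
Refactor | NULL    


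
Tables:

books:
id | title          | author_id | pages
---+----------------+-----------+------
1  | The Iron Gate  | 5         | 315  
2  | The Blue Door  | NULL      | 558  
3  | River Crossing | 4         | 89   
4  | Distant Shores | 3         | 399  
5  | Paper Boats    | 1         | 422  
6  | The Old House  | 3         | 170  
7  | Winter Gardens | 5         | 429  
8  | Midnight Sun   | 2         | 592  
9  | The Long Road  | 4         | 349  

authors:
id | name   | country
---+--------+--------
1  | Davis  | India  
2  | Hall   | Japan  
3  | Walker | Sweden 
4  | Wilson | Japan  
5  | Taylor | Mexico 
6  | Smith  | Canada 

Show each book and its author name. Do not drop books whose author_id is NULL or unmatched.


LEFT JOIN keeps every row from books (the left table); where author_id has no match in authors, the author columns become NULL. Walk through each book:
  - book 1 (The Iron Gate): author_id=5 -> matches Taylor
  - book 2 (The Blue Door): author_id=NULL, no match -> kept with NULL
  - book 3 (River Crossing): author_id=4 -> matches Wilson
  - book 4 (Distant Shores): author_id=3 -> matches Walker
  - book 5 (Paper Boats): author_id=1 -> matches Davis
  - book 6 (The Old House): author_id=3 -> matches Walker
  - book 7 (Winter Gardens): author_id=5 -> matches Taylor
  - book 8 (Midnight Sun): author_id=2 -> matches Hall
  - book 9 (The Long Road): author_id=4 -> matches Wilson
All 9 rows appear; 1 has NULL author.

SQL:
SELECT a.title, b.name AS author
FROM books a
LEFT JOIN authors b ON a.author_id = b.id

Result:
title          | author
---------------+-------
The Iron Gate  | Taylor
The Blue Door  | NULL  
River Crossing | Wilson
Distant Shores | Walker
Paper Boats    | Davis 
The Old House  | Walker
Winter Gardens | Taylor
Midnight Sun   | Hall  
The Long Road  | Wilson


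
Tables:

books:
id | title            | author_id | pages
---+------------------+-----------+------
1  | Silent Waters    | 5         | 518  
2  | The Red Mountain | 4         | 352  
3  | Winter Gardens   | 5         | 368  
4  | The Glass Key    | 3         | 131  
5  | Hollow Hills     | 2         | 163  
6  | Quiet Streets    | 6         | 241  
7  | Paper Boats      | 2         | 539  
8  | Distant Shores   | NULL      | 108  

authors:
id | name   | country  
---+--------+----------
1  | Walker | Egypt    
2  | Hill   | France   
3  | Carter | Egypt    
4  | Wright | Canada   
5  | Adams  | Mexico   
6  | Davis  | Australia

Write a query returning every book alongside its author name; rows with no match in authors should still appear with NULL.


LEFT JOIN keeps every row from books (the left table); where author_id has no match in authors, the author columns become NULL. Walk through each book:
  - book 1 (Silent Waters): author_id=5 -> matches Adams
  - book 2 (The Red Mountain): author_id=4 -> matches Wright
  - book 3 (Winter Gardens): author_id=5 -> matches Adams
  - book 4 (The Glass Key): author_id=3 -> matches Carter
  - book 5 (Hollow Hills): author_id=2 -> matches Hill
  - book 6 (Quiet Streets): author_id=6 -> matches Davis
  - book 7 (Paper Boats): author_id=2 -> matches Hill
  - book 8 (Distant Shores): author_id=NULL, no match -> kept with NULL
All 8 rows appear; 1 has NULL author.

SQL:
SELECT a.title, b.name AS author
FROM books a
LEFT JOIN authors b ON a.author_id = b.id

Result:
title            | author
-----------------+-------
Silent Waters    | Adams 
The Red Mountain | Wright
Winter Gardens   | Adams 
The Glass Key    | Carter
Hollow Hills     | Hill  
Quiet Streets    | Davis 
Paper Boats      | Hill  
Distant Shores   | NULL  


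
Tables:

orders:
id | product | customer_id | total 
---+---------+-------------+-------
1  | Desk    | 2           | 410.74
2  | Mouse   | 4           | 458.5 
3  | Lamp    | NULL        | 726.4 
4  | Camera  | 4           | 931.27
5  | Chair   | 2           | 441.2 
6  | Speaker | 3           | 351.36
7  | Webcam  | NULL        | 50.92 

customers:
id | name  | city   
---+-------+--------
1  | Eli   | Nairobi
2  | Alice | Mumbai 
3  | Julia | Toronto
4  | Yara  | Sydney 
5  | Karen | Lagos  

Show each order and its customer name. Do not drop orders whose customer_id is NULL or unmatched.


LEFT JOIN keeps every row from orders (the left table); where customer_id has no match in customers, the customer columns become NULL. Walk through each order:
  - order 1 (Desk): customer_id=2 -> matches Alice
  - order 2 (Mouse): customer_id=4 -> matches Yara
  - order 3 (Lamp): customer_id=NULL, no match -> kept with NULL
  - order 4 (Camera): customer_id=4 -> matches Yara
  - order 5 (Chair): customer_id=2 -> matches Alice
  - order 6 (Speaker): customer_id=3 -> matches Julia
  - order 7 (Webcam): customer_id=NULL, no match -> kept with NULL
All 7 rows appear; 2 have NULL customer.

SQL:
SELECT a.product, b.name AS customer
FROM orders a
LEFT JOIN customers b ON a.customer_id = b.id

Result:
product | customer
--------+---------
Desk    | Alice   
Mouse   | Yara    
Lamp    | NULL    
Camera  | Yara    
Chair   | Alice   
Speaker | Julia   
Webcam  | NULL    


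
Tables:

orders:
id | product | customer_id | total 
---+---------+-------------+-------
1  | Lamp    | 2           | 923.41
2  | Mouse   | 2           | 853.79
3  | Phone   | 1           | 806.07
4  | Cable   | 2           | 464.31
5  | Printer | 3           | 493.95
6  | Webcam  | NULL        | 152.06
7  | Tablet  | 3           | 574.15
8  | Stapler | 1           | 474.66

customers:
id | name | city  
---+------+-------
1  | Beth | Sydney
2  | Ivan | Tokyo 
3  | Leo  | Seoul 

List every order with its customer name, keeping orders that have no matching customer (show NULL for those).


LEFT JOIN keeps every row from orders (the left table); where customer_id has no match in customers, the customer columns become NULL. Walk through each order:
  - order 1 (Lamp): customer_id=2 -> matches Ivan
  - order 2 (Mouse): customer_id=2 -> matches Ivan
  - order 3 (Phone): customer_id=1 -> matches Beth
  - order 4 (Cable): customer_id=2 -> matches Ivan
  - order 5 (Printer): customer_id=3 -> matches Leo
  - order 6 (Webcam): customer_id=NULL, no match -> kept with NULL
  - order 7 (Tablet): customer_id=3 -> matches Leo
  - order 8 (Stapler): customer_id=1 -> matches Beth
All 8 rows appear; 1 has NULL customer.

SQL:
SELECT a.product, b.name AS customer
FROM orders a
LEFT JOIN customers b ON a.customer_id = b.id

Result:
product | customer
--------+---------
Lamp    | Ivan    
Mouse   | Ivan    
Phone   | Beth    
Cable   | Ivan    
Printer | Leo     
Webcam  | NULL    
Tablet  | Leo     
Stapler | Beth    


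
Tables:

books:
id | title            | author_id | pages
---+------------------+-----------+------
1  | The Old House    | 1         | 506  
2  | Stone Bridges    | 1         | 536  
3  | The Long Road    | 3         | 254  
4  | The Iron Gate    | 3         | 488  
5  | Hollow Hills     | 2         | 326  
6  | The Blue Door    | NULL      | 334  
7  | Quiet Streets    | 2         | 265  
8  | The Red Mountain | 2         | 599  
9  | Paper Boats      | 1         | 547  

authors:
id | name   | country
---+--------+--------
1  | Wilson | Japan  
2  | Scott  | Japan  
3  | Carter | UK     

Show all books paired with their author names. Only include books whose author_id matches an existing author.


INNER JOIN keeps only books rows whose author_id matches an id in authors. Walk through each book:
  - book 1 (The Old House): author_id=1 -> matches Wilson
  - book 2 (Stone Bridges): author_id=1 -> matches Wilson
  - book 3 (The Long Road): author_id=3 -> matches Carter
  - book 4 (The Iron Gate): author_id=3 -> matches Carter
  - book 5 (Hollow Hills): author_id=2 -> matches Scott
  - book 6 (The Blue Door): author_id=NULL, no match -> dropped
  - book 7 (Quiet Streets): author_id=2 -> matches Scott
  - book 8 (The Red Mountain): author_id=2 -> matches Scott
  - book 9 (Paper Boats): author_id=1 -> matches Wilson
So 1 of 9 rows is dropped.

SQL:
SELECT a.title, b.name AS author
FROM books a
INNER JOIN authors b ON a.author_id = b.id

Result:
title            | author
-----------------+-------
The Old House    | Wilson
Stone Bridges    | Wilson
The Long Road    | Carter
The Iron Gate    | Carter
Hollow Hills     | Scott 
Quiet Streets    | Scott 
The Red Mountain | Scott 
Paper Boats      | Wilson


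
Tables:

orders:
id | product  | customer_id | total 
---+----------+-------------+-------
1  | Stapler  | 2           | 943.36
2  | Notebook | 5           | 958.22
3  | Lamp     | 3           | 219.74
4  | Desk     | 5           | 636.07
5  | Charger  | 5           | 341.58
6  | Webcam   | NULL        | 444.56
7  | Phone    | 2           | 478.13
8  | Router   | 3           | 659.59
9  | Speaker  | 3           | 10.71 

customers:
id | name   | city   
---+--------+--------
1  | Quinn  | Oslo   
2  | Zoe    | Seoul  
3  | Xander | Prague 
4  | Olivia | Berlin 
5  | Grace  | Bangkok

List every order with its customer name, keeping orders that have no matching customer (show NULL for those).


LEFT JOIN keeps every row from orders (the left table); where customer_id has no match in customers, the customer columns become NULL. Walk through each order:
  - order 1 (Stapler): customer_id=2 -> matches Zoe
  - order 2 (Notebook): customer_id=5 -> matches Grace
  - order 3 (Lamp): customer_id=3 -> matches Xander
  - order 4 (Desk): customer_id=5 -> matches Grace
  - order 5 (Charger): customer_id=5 -> matches Grace
  - order 6 (Webcam): customer_id=NULL, no match -> kept with NULL
  - order 7 (Phone): customer_id=2 -> matches Zoe
  - order 8 (Router): customer_id=3 -> matches Xander
  - order 9 (Speaker): customer_id=3 -> matches Xander
All 9 rows appear; 1 has NULL customer.

SQL:
SELECT a.product, b.name AS customer
FROM orders a
LEFT JOIN customers b ON a.customer_id = b.id

Result:
product  | customer
---------+---------
Stapler  | Zoe     
Notebook | Grace   
Lamp     | Xander  
Desk     | Grace   
Charger  | Grace   
Webcam   | NULL    
Phone    | Zoe     
Router   | Xander  
Speaker  | Xander  


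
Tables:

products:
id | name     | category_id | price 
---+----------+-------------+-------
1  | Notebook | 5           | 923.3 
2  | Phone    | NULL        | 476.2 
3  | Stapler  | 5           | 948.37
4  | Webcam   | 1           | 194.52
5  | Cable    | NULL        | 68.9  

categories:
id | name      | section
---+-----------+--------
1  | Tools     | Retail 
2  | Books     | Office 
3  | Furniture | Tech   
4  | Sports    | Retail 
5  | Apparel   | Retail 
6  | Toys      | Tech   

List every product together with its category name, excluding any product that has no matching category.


INNER JOIN keeps only products rows whose category_id matches an id in categories. Walk through each product:
  - product 1 (Notebook): category_id=5 -> matches Apparel
  - product 2 (Phone): category_id=NULL, no match -> dropped
  - product 3 (Stapler): category_id=5 -> matches Apparel
  - product 4 (Webcam): category_id=1 -> matches Tools
  - product 5 (Cable): category_id=NULL, no match -> dropped
So 2 of 5 rows are dropped.

SQL:
SELECT a.name, b.name AS category
FROM products a
INNER JOIN categories b ON a.category_id = b.id

Result:
name     | category
---------+---------
Notebook | Apparel 
Stapler  | Apparel 
Webcam   | Tools   


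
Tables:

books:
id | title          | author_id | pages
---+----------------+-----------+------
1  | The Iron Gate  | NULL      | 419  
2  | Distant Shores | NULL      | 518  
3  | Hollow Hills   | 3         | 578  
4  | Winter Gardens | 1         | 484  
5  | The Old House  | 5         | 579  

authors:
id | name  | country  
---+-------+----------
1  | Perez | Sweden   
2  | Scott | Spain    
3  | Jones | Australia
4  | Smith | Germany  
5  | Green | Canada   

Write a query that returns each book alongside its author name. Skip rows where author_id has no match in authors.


INNER JOIN keeps only books rows whose author_id matches an id in authors. Walk through each book:
  - book 1 (The Iron Gate): author_id=NULL, no match -> dropped
  - book 2 (Distant Shores): author_id=NULL, no match -> dropped
  - book 3 (Hollow Hills): author_id=3 -> matches Jones
  - book 4 (Winter Gardens): author_id=1 -> matches Perez
  - book 5 (The Old House): author_id=5 -> matches Green
So 2 of 5 rows are dropped.

SQL:
SELECT a.title, b.name AS author
FROM books a
INNER JOIN authors b ON a.author_id = b.id

Result:
title          | author
---------------+-------
Hollow Hills   | Jones 
Winter Gardens | Perez 
The Old House  | Green 


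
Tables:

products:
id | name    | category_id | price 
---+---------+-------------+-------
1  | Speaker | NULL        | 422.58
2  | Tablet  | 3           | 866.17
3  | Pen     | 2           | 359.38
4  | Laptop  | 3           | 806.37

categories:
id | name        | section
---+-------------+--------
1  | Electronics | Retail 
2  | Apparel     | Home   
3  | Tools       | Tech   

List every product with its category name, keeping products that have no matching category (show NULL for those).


LEFT JOIN keeps every row from products (the left table); where category_id has no match in categories, the category columns become NULL. Walk through each product:
  - product 1 (Speaker): category_id=NULL, no match -> kept with NULL
  - product 2 (Tablet): category_id=3 -> matches Tools
  - product 3 (Pen): category_id=2 -> matches Apparel
  - product 4 (Laptop): category_id=3 -> matches Tools
All 4 rows appear; 1 has NULL category.

SQL:
SELECT a.name, b.name AS category
FROM products a
LEFT JOIN categories b ON a.category_id = b.id

Result:
name    | category
--------+---------
Speaker | NULL    
Tablet  | Tools   
Pen     | Apparel 
Laptop  | Tools   


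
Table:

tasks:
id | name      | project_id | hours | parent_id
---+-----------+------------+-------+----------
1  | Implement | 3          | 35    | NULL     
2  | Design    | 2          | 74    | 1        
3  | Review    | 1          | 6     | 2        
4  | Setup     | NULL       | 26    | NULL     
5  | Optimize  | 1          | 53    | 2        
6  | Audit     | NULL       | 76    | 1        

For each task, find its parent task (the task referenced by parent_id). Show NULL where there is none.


This is a self-join: tasks is joined to a second copy of itself, matching each row's parent_id to another row's id. Use LEFT JOIN so rows with parent_id=NULL are kept.
  - task 1 (Implement): parent_id=NULL -> NULL
  - task 2 (Design): parent_id=1 -> Implement
  - task 3 (Review): parent_id=2 -> Design
  - task 4 (Setup): parent_id=NULL -> NULL
  - task 5 (Optimize): parent_id=2 -> Design
  - task 6 (Audit): parent_id=1 -> Implement

SQL:
SELECT a.name AS item, b.name AS parent
FROM tasks a
LEFT JOIN tasks b ON a.parent_id = b.id

Result:
item      | parent   
----------+----------
Implement | NULL     
Design    | Implement
Review    | Design   
Setup     | NULL     
Optimize  | Design   
Audit     | Implement


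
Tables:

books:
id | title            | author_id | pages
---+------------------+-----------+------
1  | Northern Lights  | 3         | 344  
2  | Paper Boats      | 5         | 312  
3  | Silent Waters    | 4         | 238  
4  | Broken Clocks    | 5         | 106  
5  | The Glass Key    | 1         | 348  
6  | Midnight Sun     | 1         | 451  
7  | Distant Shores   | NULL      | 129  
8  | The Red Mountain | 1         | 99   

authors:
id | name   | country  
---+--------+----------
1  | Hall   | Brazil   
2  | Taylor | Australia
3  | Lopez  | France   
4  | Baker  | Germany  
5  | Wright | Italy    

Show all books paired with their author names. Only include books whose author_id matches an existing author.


INNER JOIN keeps only books rows whose author_id matches an id in authors. Walk through each book:
  - book 1 (Northern Lights): author_id=3 -> matches Lopez
  - book 2 (Paper Boats): author_id=5 -> matches Wright
  - book 3 (Silent Waters): author_id=4 -> matches Baker
  - book 4 (Broken Clocks): author_id=5 -> matches Wright
  - book 5 (The Glass Key): author_id=1 -> matches Hall
  - book 6 (Midnight Sun): author_id=1 -> matches Hall
  - book 7 (Distant Shores): author_id=NULL, no match -> dropped
  - book 8 (The Red Mountain): author_id=1 -> matches Hall
So 1 of 8 rows is dropped.

SQL:
SELECT a.title, b.name AS author
FROM books a
INNER JOIN authors b ON a.author_id = b.id

Result:
title            | author
-----------------+-------
Northern Lights  | Lopez 
Paper Boats      | Wright
Silent Waters    | Baker 
Broken Clocks    | Wright
The Glass Key    | Hall  
Midnight Sun     | Hall  
The Red Mountain | Hall  


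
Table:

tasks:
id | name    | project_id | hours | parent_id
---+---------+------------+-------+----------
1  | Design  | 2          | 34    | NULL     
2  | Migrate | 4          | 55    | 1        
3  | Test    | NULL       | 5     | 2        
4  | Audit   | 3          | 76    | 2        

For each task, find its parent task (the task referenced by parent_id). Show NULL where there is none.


This is a self-join: tasks is joined to a second copy of itself, matching each row's parent_id to another row's id. Use LEFT JOIN so rows with parent_id=NULL are kept.
  - task 1 (Design): parent_id=NULL -> NULL
  - task 2 (Migrate): parent_id=1 -> Design
  - task 3 (Test): parent_id=2 -> Migrate
  - task 4 (Audit): parent_id=2 -> Migrate

SQL:
SELECT a.name AS item, b.name AS parent
FROM tasks a
LEFT JOIN tasks b ON a.parent_id = b.id

Result:
item    | parent 
--------+--------
Design  | NULL   
Migrate | Design 
Test    | Migrate
Audit   | Migrate


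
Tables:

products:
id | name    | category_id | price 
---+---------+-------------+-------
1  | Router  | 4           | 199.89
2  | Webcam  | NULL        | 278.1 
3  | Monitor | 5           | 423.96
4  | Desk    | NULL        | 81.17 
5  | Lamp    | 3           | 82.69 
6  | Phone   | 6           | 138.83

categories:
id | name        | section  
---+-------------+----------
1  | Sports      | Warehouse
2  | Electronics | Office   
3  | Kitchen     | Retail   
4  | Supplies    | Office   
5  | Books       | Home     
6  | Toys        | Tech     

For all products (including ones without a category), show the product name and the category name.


LEFT JOIN keeps every row from products (the left table); where category_id has no match in categories, the category columns become NULL. Walk through each product:
  - product 1 (Router): category_id=4 -> matches Supplies
  - product 2 (Webcam): category_id=NULL, no match -> kept with NULL
  - product 3 (Monitor): category_id=5 -> matches Books
  - product 4 (Desk): category_id=NULL, no match -> kept with NULL
  - product 5 (Lamp): category_id=3 -> matches Kitchen
  - product 6 (Phone): category_id=6 -> matches Toys
All 6 rows appear; 2 have NULL category.

SQL:
SELECT a.name, b.name AS category
FROM products a
LEFT JOIN categories b ON a.category_id = b.id

Result:
name    | category
--------+---------
Router  | Supplies
Webcam  | NULL    
Monitor | Books   
Desk    | NULL    
Lamp    | Kitchen 
Phone   | Toys    


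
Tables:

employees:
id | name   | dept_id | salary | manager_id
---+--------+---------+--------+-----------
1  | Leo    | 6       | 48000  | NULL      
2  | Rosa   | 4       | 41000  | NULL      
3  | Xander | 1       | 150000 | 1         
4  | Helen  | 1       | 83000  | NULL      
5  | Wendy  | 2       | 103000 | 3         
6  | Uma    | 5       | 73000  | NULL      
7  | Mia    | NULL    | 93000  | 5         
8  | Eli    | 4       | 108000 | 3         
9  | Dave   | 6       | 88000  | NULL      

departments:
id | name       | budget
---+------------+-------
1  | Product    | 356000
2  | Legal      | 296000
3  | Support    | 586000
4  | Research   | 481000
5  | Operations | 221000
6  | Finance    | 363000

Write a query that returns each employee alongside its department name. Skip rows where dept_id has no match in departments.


INNER JOIN keeps only employees rows whose dept_id matches an id in departments. Walk through each employee:
  - employee 1 (Leo): dept_id=6 -> matches Finance
  - employee 2 (Rosa): dept_id=4 -> matches Research
  - employee 3 (Xander): dept_id=1 -> matches Product
  - employee 4 (Helen): dept_id=1 -> matches Product
  - employee 5 (Wendy): dept_id=2 -> matches Legal
  - employee 6 (Uma): dept_id=5 -> matches Operations
  - employee 7 (Mia): dept_id=NULL, no match -> dropped
  - employee 8 (Eli): dept_id=4 -> matches Research
  - employee 9 (Dave): dept_id=6 -> matches Finance
So 1 of 9 rows is dropped.

SQL:
SELECT a.name, b.name AS department
FROM employees a
INNER JOIN departments b ON a.dept_id = b.id

Result:
name   | department
-------+-----------
Leo    | Finance   
Rosa   | Research  
Xander | Product   
Helen  | Product   
Wendy  | Legal     
Uma    | Operations
Eli    | Research  
Dave   | Finance   


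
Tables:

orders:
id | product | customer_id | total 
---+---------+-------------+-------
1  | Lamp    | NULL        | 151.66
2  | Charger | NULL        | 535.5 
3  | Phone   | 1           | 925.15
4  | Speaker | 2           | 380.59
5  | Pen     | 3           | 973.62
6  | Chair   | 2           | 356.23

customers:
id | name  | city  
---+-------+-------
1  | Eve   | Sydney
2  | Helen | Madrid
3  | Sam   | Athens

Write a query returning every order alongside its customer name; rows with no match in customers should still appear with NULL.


LEFT JOIN keeps every row from orders (the left table); where customer_id has no match in customers, the customer columns become NULL. Walk through each order:
  - order 1 (Lamp): customer_id=NULL, no match -> kept with NULL
  - order 2 (Charger): customer_id=NULL, no match -> kept with NULL
  - order 3 (Phone): customer_id=1 -> matches Eve
  - order 4 (Speaker): customer_id=2 -> matches Helen
  - order 5 (Pen): customer_id=3 -> matches Sam
  - order 6 (Chair): customer_id=2 -> matches Helen
All 6 rows appear; 2 have NULL customer.

SQL:
SELECT a.product, b.name AS customer
FROM orders a
LEFT JOIN customers b ON a.customer_id = b.id

Result:
product | customer
--------+---------
Lamp    | NULL    
Charger | NULL    
Phone   | Eve     
Speaker | Helen   
Pen     | Sam     
Chair   | Helen   
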